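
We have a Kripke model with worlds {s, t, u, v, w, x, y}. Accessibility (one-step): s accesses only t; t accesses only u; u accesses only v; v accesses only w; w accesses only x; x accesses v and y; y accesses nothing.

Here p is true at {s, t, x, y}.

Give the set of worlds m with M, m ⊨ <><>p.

{v, w}

s: successors {t}; <>p there: t:F. ✗
t: successors {u}; <>p there: u:F. ✗
u: successors {v}; <>p there: v:F. ✗
v: successors {w}; <>p there: w:T. ✓
w: successors {x}; <>p there: x:T. ✓
x: successors {v, y}; <>p there: v:F, y:F. ✗
y: no successors, so <><>p fails. ✗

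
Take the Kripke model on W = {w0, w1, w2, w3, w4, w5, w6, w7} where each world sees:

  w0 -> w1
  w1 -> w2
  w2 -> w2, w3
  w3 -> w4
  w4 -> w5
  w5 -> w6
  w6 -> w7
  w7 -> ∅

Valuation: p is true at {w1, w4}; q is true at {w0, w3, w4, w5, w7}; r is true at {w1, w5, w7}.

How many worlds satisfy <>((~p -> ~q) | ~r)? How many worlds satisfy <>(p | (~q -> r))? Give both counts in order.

5 and 5

For <>((~p -> ~q) | ~r):
w0: successors {w1}; (~p -> ~q) | ~r there: w1:T. ✓
w1: successors {w2}; (~p -> ~q) | ~r there: w2:T. ✓
w2: successors {w2, w3}; (~p -> ~q) | ~r there: w2:T, w3:T. ✓
w3: successors {w4}; (~p -> ~q) | ~r there: w4:T. ✓
w4: successors {w5}; (~p -> ~q) | ~r there: w5:F. ✗
w5: successors {w6}; (~p -> ~q) | ~r there: w6:T. ✓
w6: successors {w7}; (~p -> ~q) | ~r there: w7:F. ✗
w7: no successors, so <>((~p -> ~q) | ~r) fails. ✗
— 5 worlds.
For <>(p | (~q -> r)):
w0: successors {w1}; p | (~q -> r) there: w1:T. ✓
w1: successors {w2}; p | (~q -> r) there: w2:F. ✗
w2: successors {w2, w3}; p | (~q -> r) there: w2:F, w3:T. ✓
w3: successors {w4}; p | (~q -> r) there: w4:T. ✓
w4: successors {w5}; p | (~q -> r) there: w5:T. ✓
w5: successors {w6}; p | (~q -> r) there: w6:F. ✗
w6: successors {w7}; p | (~q -> r) there: w7:T. ✓
w7: no successors, so <>(p | (~q -> r)) fails. ✗
— 5 worlds.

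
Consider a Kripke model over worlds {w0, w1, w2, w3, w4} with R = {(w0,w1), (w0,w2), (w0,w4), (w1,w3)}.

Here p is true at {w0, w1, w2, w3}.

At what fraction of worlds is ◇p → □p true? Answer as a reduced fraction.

4/5

w0: ◇p is T, □p is F. ✗
w1: ◇p is T, □p is T. ✓
w2: ◇p is F, □p is T. ✓
w3: ◇p is F, □p is T. ✓
w4: ◇p is F, □p is T. ✓
That's 4 of 5 worlds, so 4/5.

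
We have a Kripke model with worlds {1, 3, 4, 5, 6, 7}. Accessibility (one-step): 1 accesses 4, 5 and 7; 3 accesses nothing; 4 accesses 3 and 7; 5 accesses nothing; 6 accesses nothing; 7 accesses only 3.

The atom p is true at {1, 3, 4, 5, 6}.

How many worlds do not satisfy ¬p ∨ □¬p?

2

1: ¬p is F, □¬p is F. ✗
3: ¬p is F, □¬p is T. ✓
4: ¬p is F, □¬p is F. ✗
5: ¬p is F, □¬p is T. ✓
6: ¬p is F, □¬p is T. ✓
7: ¬p is T, □¬p is F. ✓
Satisfying worlds: {3, 5, 6, 7}.
So ¬p ∨ □¬p fails at the other 2 worlds.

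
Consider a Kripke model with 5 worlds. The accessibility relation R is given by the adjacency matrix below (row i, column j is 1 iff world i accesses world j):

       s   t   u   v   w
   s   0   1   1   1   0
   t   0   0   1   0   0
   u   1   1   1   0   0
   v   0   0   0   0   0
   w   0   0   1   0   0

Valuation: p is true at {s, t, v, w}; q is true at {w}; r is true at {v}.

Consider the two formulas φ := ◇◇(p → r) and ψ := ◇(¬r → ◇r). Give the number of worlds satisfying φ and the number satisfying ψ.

4 and 2

For ◇◇(p → r):
s: successors {t, u, v}; ◇(p → r) there: t:T, u:T, v:F. ✓
t: successors {u}; ◇(p → r) there: u:T. ✓
u: successors {s, t, u}; ◇(p → r) there: s:T, t:T, u:T. ✓
v: no successors, so ◇◇(p → r) fails. ✗
w: successors {u}; ◇(p → r) there: u:T. ✓
— 4 worlds.
For ◇(¬r → ◇r):
s: successors {t, u, v}; ¬r → ◇r there: t:F, u:F, v:T. ✓
t: successors {u}; ¬r → ◇r there: u:F. ✗
u: successors {s, t, u}; ¬r → ◇r there: s:T, t:F, u:F. ✓
v: no successors, so ◇(¬r → ◇r) fails. ✗
w: successors {u}; ¬r → ◇r there: u:F. ✗
— 2 worlds.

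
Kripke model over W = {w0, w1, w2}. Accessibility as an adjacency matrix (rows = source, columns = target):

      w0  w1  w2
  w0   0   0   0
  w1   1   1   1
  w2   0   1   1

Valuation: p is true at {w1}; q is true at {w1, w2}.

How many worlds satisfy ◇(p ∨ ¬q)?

w0: no successors, so ◇(p ∨ ¬q) fails. ✗
w1: successors {w0, w1, w2}; p ∨ ¬q there: w0:T, w1:T, w2:F. ✓
w2: successors {w1, w2}; p ∨ ¬q there: w1:T, w2:F. ✓
Satisfying worlds: {w1, w2}.

2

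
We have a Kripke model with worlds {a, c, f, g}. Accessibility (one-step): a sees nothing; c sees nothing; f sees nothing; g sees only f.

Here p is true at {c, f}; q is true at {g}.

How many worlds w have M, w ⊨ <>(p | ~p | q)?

a: no successors, so <>(p | ~p | q) fails. ✗
c: no successors, so <>(p | ~p | q) fails. ✗
f: no successors, so <>(p | ~p | q) fails. ✗
g: successors {f}; p | ~p | q there: f:T. ✓
Satisfying worlds: {g}.

1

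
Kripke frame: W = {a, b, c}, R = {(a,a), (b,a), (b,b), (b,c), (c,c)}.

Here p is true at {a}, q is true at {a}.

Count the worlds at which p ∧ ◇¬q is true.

0

a: p is T, ◇¬q is F. ✗
b: p is F, ◇¬q is T. ✗
c: p is F, ◇¬q is T. ✗
Satisfying worlds: ∅.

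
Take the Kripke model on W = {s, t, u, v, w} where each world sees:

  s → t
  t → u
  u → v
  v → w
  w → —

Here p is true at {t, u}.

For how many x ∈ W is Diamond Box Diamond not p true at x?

s: successors {t}; Box Diamond not p there: t:T. ✓
t: successors {u}; Box Diamond not p there: u:T. ✓
u: successors {v}; Box Diamond not p there: v:F. ✗
v: successors {w}; Box Diamond not p there: w:T. ✓
w: no successors, so Diamond Box Diamond not p fails. ✗
Satisfying worlds: {s, t, v}.

3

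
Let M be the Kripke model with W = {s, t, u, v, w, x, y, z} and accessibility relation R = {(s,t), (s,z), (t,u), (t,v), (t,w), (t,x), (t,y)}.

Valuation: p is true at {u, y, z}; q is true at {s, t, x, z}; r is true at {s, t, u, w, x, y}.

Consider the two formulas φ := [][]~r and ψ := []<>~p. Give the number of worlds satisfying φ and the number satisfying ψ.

For [][]~r:
s: successors {t, z}; []~r there: t:F, z:T. ✗
t: successors {u, v, w, x, y}; []~r there: u:T, v:T, w:T, x:T, y:T. ✓
u: no successors, so [][]~r holds vacuously. ✓
v: no successors, so [][]~r holds vacuously. ✓
w: no successors, so [][]~r holds vacuously. ✓
x: no successors, so [][]~r holds vacuously. ✓
y: no successors, so [][]~r holds vacuously. ✓
z: no successors, so [][]~r holds vacuously. ✓
— 7 worlds.
For []<>~p:
s: successors {t, z}; <>~p there: t:T, z:F. ✗
t: successors {u, v, w, x, y}; <>~p there: u:F, v:F, w:F, x:F, y:F. ✗
u: no successors, so []<>~p holds vacuously. ✓
v: no successors, so []<>~p holds vacuously. ✓
w: no successors, so []<>~p holds vacuously. ✓
x: no successors, so []<>~p holds vacuously. ✓
y: no successors, so []<>~p holds vacuously. ✓
z: no successors, so []<>~p holds vacuously. ✓
— 6 worlds.

7 and 6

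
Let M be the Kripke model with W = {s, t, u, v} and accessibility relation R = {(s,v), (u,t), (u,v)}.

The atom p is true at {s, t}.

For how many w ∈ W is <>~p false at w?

2

s: successors {v}; ~p there: v:T. ✓
t: no successors, so <>~p fails. ✗
u: successors {t, v}; ~p there: t:F, v:T. ✓
v: no successors, so <>~p fails. ✗
Satisfying worlds: {s, u}.
So <>~p fails at the other 2 worlds.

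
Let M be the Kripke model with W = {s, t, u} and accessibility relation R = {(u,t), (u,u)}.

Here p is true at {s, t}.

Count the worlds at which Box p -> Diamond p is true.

1

s: Box p is T, Diamond p is F. ✗
t: Box p is T, Diamond p is F. ✗
u: Box p is F, Diamond p is T. ✓
Satisfying worlds: {u}.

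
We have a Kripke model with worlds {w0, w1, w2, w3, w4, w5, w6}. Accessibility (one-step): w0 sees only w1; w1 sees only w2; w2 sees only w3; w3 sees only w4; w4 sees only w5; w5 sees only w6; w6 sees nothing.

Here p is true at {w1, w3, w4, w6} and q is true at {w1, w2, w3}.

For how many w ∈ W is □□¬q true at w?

w0: successors {w1}; □¬q there: w1:F. ✗
w1: successors {w2}; □¬q there: w2:F. ✗
w2: successors {w3}; □¬q there: w3:T. ✓
w3: successors {w4}; □¬q there: w4:T. ✓
w4: successors {w5}; □¬q there: w5:T. ✓
w5: successors {w6}; □¬q there: w6:T. ✓
w6: no successors, so □□¬q holds vacuously. ✓
Satisfying worlds: {w2, w3, w4, w5, w6}.

5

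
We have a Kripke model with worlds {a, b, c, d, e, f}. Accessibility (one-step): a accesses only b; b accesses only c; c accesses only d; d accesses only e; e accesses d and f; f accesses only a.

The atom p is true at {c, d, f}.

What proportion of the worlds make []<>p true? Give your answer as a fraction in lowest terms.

1/2

a: successors {b}; <>p there: b:T. ✓
b: successors {c}; <>p there: c:T. ✓
c: successors {d}; <>p there: d:F. ✗
d: successors {e}; <>p there: e:T. ✓
e: successors {d, f}; <>p there: d:F, f:F. ✗
f: successors {a}; <>p there: a:F. ✗
That's 3 of 6 worlds, so 3/6 = 1/2.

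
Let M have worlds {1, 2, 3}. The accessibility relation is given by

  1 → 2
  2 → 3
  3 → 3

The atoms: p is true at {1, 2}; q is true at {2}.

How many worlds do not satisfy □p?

1: successors {2}; p there: 2:T. ✓
2: successors {3}; p there: 3:F. ✗
3: successors {3}; p there: 3:F. ✗
Satisfying worlds: {1}.
So □p fails at the other 2 worlds.

2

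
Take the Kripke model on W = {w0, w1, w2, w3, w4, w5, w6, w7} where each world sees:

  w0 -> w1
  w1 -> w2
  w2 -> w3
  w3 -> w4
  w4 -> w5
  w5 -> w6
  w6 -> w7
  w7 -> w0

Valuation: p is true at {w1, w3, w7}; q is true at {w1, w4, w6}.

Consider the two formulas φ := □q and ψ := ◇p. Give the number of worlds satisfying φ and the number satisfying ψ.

For □q:
w0: successors {w1}; q there: w1:T. ✓
w1: successors {w2}; q there: w2:F. ✗
w2: successors {w3}; q there: w3:F. ✗
w3: successors {w4}; q there: w4:T. ✓
w4: successors {w5}; q there: w5:F. ✗
w5: successors {w6}; q there: w6:T. ✓
w6: successors {w7}; q there: w7:F. ✗
w7: successors {w0}; q there: w0:F. ✗
— 3 worlds.
For ◇p:
w0: successors {w1}; p there: w1:T. ✓
w1: successors {w2}; p there: w2:F. ✗
w2: successors {w3}; p there: w3:T. ✓
w3: successors {w4}; p there: w4:F. ✗
w4: successors {w5}; p there: w5:F. ✗
w5: successors {w6}; p there: w6:F. ✗
w6: successors {w7}; p there: w7:T. ✓
w7: successors {w0}; p there: w0:F. ✗
— 3 worlds.

3 and 3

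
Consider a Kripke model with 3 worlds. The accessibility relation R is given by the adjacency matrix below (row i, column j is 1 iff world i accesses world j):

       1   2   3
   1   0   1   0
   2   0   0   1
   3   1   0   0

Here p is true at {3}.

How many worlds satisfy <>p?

1

1: successors {2}; p there: 2:F. ✗
2: successors {3}; p there: 3:T. ✓
3: successors {1}; p there: 1:F. ✗
Satisfying worlds: {2}.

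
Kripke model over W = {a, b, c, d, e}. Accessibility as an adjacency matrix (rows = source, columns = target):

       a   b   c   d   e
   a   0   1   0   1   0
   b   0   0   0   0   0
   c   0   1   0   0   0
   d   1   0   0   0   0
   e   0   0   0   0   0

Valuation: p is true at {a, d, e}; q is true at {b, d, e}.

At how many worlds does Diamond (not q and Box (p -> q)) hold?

a: successors {b, d}; not q and Box (p -> q) there: b:F, d:F. ✗
b: no successors, so Diamond (not q and Box (p -> q)) fails. ✗
c: successors {b}; not q and Box (p -> q) there: b:F. ✗
d: successors {a}; not q and Box (p -> q) there: a:T. ✓
e: no successors, so Diamond (not q and Box (p -> q)) fails. ✗
Satisfying worlds: {d}.

1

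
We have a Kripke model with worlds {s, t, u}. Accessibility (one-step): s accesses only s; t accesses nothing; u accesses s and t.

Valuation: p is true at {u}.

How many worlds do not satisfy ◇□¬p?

1

s: successors {s}; □¬p there: s:T. ✓
t: no successors, so ◇□¬p fails. ✗
u: successors {s, t}; □¬p there: s:T, t:T. ✓
Satisfying worlds: {s, u}.
So ◇□¬p fails at the other 1 world.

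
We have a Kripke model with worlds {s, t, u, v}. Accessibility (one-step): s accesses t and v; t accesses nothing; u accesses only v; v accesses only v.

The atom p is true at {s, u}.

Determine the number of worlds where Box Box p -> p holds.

s: Box Box p is F, p is T. ✓
t: Box Box p is T, p is F. ✗
u: Box Box p is F, p is T. ✓
v: Box Box p is F, p is F. ✓
Satisfying worlds: {s, u, v}.

3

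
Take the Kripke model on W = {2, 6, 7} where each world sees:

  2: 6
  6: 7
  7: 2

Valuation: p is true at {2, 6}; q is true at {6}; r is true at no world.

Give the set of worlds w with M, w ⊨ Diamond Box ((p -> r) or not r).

2: successors {6}; Box ((p -> r) or not r) there: 6:T. ✓
6: successors {7}; Box ((p -> r) or not r) there: 7:T. ✓
7: successors {2}; Box ((p -> r) or not r) there: 2:T. ✓

{2, 6, 7}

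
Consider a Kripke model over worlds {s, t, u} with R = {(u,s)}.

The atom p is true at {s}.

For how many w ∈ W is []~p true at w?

s: no successors, so []~p holds vacuously. ✓
t: no successors, so []~p holds vacuously. ✓
u: successors {s}; ~p there: s:F. ✗
Satisfying worlds: {s, t}.

2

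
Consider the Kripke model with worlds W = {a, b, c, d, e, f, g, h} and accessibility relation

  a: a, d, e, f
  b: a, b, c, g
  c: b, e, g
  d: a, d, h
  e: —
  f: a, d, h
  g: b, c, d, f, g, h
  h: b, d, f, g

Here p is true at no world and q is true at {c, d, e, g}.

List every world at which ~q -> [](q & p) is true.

{c, d, e, g}

a: ~q is T, [](q & p) is F. ✗
b: ~q is T, [](q & p) is F. ✗
c: ~q is F, [](q & p) is F. ✓
d: ~q is F, [](q & p) is F. ✓
e: ~q is F, [](q & p) is T. ✓
f: ~q is T, [](q & p) is F. ✗
g: ~q is F, [](q & p) is F. ✓
h: ~q is T, [](q & p) is F. ✗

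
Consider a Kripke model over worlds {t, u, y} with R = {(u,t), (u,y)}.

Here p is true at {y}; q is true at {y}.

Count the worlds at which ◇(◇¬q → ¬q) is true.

1

t: no successors, so ◇(◇¬q → ¬q) fails. ✗
u: successors {t, y}; ◇¬q → ¬q there: t:T, y:T. ✓
y: no successors, so ◇(◇¬q → ¬q) fails. ✗
Satisfying worlds: {u}.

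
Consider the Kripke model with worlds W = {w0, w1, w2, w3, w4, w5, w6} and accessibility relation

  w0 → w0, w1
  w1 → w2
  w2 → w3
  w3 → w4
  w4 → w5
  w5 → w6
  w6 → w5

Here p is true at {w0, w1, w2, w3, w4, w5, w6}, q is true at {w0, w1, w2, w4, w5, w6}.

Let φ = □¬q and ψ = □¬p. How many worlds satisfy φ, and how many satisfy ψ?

1 and 0

For □¬q:
w0: successors {w0, w1}; ¬q there: w0:F, w1:F. ✗
w1: successors {w2}; ¬q there: w2:F. ✗
w2: successors {w3}; ¬q there: w3:T. ✓
w3: successors {w4}; ¬q there: w4:F. ✗
w4: successors {w5}; ¬q there: w5:F. ✗
w5: successors {w6}; ¬q there: w6:F. ✗
w6: successors {w5}; ¬q there: w5:F. ✗
— 1 world.
For □¬p:
w0: successors {w0, w1}; ¬p there: w0:F, w1:F. ✗
w1: successors {w2}; ¬p there: w2:F. ✗
w2: successors {w3}; ¬p there: w3:F. ✗
w3: successors {w4}; ¬p there: w4:F. ✗
w4: successors {w5}; ¬p there: w5:F. ✗
w5: successors {w6}; ¬p there: w6:F. ✗
w6: successors {w5}; ¬p there: w5:F. ✗
— 0 worlds.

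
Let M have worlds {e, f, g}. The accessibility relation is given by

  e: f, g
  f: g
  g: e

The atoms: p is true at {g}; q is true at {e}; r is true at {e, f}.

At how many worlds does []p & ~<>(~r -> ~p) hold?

e: []p is F, ~<>(~r -> ~p) is F. ✗
f: []p is T, ~<>(~r -> ~p) is T. ✓
g: []p is F, ~<>(~r -> ~p) is F. ✗
Satisfying worlds: {f}.

1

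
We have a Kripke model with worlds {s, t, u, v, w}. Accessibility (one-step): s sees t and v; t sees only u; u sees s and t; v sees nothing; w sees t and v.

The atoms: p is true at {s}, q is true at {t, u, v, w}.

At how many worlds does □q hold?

s: successors {t, v}; q there: t:T, v:T. ✓
t: successors {u}; q there: u:T. ✓
u: successors {s, t}; q there: s:F, t:T. ✗
v: no successors, so □q holds vacuously. ✓
w: successors {t, v}; q there: t:T, v:T. ✓
Satisfying worlds: {s, t, v, w}.

4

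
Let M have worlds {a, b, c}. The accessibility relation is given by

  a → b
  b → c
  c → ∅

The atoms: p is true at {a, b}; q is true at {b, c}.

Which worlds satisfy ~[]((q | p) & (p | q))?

a: []((q | p) & (p | q)) is T. ✗
b: []((q | p) & (p | q)) is T. ✗
c: []((q | p) & (p | q)) is T. ✗

∅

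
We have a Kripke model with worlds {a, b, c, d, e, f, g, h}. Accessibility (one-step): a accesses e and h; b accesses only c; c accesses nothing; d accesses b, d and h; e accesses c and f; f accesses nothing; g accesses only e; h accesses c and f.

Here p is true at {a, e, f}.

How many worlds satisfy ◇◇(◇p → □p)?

3

a: successors {e, h}; ◇(◇p → □p) there: e:T, h:T. ✓
b: successors {c}; ◇(◇p → □p) there: c:F. ✗
c: no successors, so ◇◇(◇p → □p) fails. ✗
d: successors {b, d, h}; ◇(◇p → □p) there: b:T, d:T, h:T. ✓
e: successors {c, f}; ◇(◇p → □p) there: c:F, f:F. ✗
f: no successors, so ◇◇(◇p → □p) fails. ✗
g: successors {e}; ◇(◇p → □p) there: e:T. ✓
h: successors {c, f}; ◇(◇p → □p) there: c:F, f:F. ✗
Satisfying worlds: {a, d, g}.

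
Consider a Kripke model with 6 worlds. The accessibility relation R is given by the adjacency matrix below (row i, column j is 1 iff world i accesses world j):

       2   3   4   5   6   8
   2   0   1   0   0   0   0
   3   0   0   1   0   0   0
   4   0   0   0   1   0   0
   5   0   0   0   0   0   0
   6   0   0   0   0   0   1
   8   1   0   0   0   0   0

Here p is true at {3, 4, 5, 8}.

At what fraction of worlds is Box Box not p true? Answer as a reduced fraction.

1/2

2: successors {3}; Box not p there: 3:F. ✗
3: successors {4}; Box not p there: 4:F. ✗
4: successors {5}; Box not p there: 5:T. ✓
5: no successors, so Box Box not p holds vacuously. ✓
6: successors {8}; Box not p there: 8:T. ✓
8: successors {2}; Box not p there: 2:F. ✗
That's 3 of 6 worlds, so 3/6 = 1/2.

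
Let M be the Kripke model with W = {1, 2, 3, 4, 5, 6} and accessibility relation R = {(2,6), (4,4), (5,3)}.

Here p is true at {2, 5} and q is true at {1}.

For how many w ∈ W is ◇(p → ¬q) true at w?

1: no successors, so ◇(p → ¬q) fails. ✗
2: successors {6}; p → ¬q there: 6:T. ✓
3: no successors, so ◇(p → ¬q) fails. ✗
4: successors {4}; p → ¬q there: 4:T. ✓
5: successors {3}; p → ¬q there: 3:T. ✓
6: no successors, so ◇(p → ¬q) fails. ✗
Satisfying worlds: {2, 4, 5}.

3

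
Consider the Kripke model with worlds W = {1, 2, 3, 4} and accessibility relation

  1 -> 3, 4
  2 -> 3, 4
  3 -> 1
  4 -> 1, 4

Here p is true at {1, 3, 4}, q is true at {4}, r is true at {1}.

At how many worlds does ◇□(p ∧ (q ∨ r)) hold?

1: successors {3, 4}; □(p ∧ (q ∨ r)) there: 3:T, 4:T. ✓
2: successors {3, 4}; □(p ∧ (q ∨ r)) there: 3:T, 4:T. ✓
3: successors {1}; □(p ∧ (q ∨ r)) there: 1:F. ✗
4: successors {1, 4}; □(p ∧ (q ∨ r)) there: 1:F, 4:T. ✓
Satisfying worlds: {1, 2, 4}.

3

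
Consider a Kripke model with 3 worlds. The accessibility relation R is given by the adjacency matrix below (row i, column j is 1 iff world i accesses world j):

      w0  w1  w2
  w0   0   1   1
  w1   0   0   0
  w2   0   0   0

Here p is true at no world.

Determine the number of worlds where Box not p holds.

w0: successors {w1, w2}; not p there: w1:T, w2:T. ✓
w1: no successors, so Box not p holds vacuously. ✓
w2: no successors, so Box not p holds vacuously. ✓
Satisfying worlds: {w0, w1, w2}.

3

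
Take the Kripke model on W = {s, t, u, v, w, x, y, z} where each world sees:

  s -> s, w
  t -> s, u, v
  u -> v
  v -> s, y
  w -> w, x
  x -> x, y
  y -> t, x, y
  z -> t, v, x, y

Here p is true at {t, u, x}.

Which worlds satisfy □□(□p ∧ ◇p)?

s: successors {s, w}; □(□p ∧ ◇p) there: s:F, w:F. ✗
t: successors {s, u, v}; □(□p ∧ ◇p) there: s:F, u:F, v:F. ✗
u: successors {v}; □(□p ∧ ◇p) there: v:F. ✗
v: successors {s, y}; □(□p ∧ ◇p) there: s:F, y:F. ✗
w: successors {w, x}; □(□p ∧ ◇p) there: w:F, x:F. ✗
x: successors {x, y}; □(□p ∧ ◇p) there: x:F, y:F. ✗
y: successors {t, x, y}; □(□p ∧ ◇p) there: t:F, x:F, y:F. ✗
z: successors {t, v, x, y}; □(□p ∧ ◇p) there: t:F, v:F, x:F, y:F. ✗

∅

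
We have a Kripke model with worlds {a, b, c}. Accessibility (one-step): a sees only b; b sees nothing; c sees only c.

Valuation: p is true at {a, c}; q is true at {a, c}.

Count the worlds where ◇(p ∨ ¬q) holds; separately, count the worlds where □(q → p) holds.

For ◇(p ∨ ¬q):
a: successors {b}; p ∨ ¬q there: b:T. ✓
b: no successors, so ◇(p ∨ ¬q) fails. ✗
c: successors {c}; p ∨ ¬q there: c:T. ✓
— 2 worlds.
For □(q → p):
a: successors {b}; q → p there: b:T. ✓
b: no successors, so □(q → p) holds vacuously. ✓
c: successors {c}; q → p there: c:T. ✓
— 3 worlds.

2 and 3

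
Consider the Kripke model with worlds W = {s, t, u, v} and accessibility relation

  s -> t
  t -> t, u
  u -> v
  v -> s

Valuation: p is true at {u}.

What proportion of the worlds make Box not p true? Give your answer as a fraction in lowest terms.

3/4

s: successors {t}; not p there: t:T. ✓
t: successors {t, u}; not p there: t:T, u:F. ✗
u: successors {v}; not p there: v:T. ✓
v: successors {s}; not p there: s:T. ✓
That's 3 of 4 worlds, so 3/4.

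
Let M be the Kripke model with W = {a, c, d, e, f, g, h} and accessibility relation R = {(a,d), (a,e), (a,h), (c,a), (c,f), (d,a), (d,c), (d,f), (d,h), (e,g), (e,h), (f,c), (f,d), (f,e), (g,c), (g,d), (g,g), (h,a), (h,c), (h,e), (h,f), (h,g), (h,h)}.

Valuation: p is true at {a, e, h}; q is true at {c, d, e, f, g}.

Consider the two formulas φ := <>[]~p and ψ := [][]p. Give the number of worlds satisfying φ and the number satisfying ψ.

For <>[]~p:
a: successors {d, e, h}; []~p there: d:F, e:F, h:F. ✗
c: successors {a, f}; []~p there: a:F, f:F. ✗
d: successors {a, c, f, h}; []~p there: a:F, c:F, f:F, h:F. ✗
e: successors {g, h}; []~p there: g:T, h:F. ✓
f: successors {c, d, e}; []~p there: c:F, d:F, e:F. ✗
g: successors {c, d, g}; []~p there: c:F, d:F, g:T. ✓
h: successors {a, c, e, f, g, h}; []~p there: a:F, c:F, e:F, f:F, g:T, h:F. ✓
— 3 worlds.
For [][]p:
a: successors {d, e, h}; []p there: d:F, e:F, h:F. ✗
c: successors {a, f}; []p there: a:F, f:F. ✗
d: successors {a, c, f, h}; []p there: a:F, c:F, f:F, h:F. ✗
e: successors {g, h}; []p there: g:F, h:F. ✗
f: successors {c, d, e}; []p there: c:F, d:F, e:F. ✗
g: successors {c, d, g}; []p there: c:F, d:F, g:F. ✗
h: successors {a, c, e, f, g, h}; []p there: a:F, c:F, e:F, f:F, g:F, h:F. ✗
— 0 worlds.

3 and 0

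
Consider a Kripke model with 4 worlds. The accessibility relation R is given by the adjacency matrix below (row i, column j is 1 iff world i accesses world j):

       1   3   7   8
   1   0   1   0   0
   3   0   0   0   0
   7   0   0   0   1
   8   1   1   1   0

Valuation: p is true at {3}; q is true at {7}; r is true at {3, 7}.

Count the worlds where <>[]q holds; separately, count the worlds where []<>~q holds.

For <>[]q:
1: successors {3}; []q there: 3:T. ✓
3: no successors, so <>[]q fails. ✗
7: successors {8}; []q there: 8:F. ✗
8: successors {1, 3, 7}; []q there: 1:F, 3:T, 7:F. ✓
— 2 worlds.
For []<>~q:
1: successors {3}; <>~q there: 3:F. ✗
3: no successors, so []<>~q holds vacuously. ✓
7: successors {8}; <>~q there: 8:T. ✓
8: successors {1, 3, 7}; <>~q there: 1:T, 3:F, 7:T. ✗
— 2 worlds.

2 and 2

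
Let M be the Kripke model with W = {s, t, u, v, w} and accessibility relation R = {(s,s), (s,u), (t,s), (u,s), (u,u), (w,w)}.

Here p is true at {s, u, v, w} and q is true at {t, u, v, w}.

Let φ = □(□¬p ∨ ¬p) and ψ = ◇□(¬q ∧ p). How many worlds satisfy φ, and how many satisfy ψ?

For □(□¬p ∨ ¬p):
s: successors {s, u}; □¬p ∨ ¬p there: s:F, u:F. ✗
t: successors {s}; □¬p ∨ ¬p there: s:F. ✗
u: successors {s, u}; □¬p ∨ ¬p there: s:F, u:F. ✗
v: no successors, so □(□¬p ∨ ¬p) holds vacuously. ✓
w: successors {w}; □¬p ∨ ¬p there: w:F. ✗
— 1 world.
For ◇□(¬q ∧ p):
s: successors {s, u}; □(¬q ∧ p) there: s:F, u:F. ✗
t: successors {s}; □(¬q ∧ p) there: s:F. ✗
u: successors {s, u}; □(¬q ∧ p) there: s:F, u:F. ✗
v: no successors, so ◇□(¬q ∧ p) fails. ✗
w: successors {w}; □(¬q ∧ p) there: w:F. ✗
— 0 worlds.

1 and 0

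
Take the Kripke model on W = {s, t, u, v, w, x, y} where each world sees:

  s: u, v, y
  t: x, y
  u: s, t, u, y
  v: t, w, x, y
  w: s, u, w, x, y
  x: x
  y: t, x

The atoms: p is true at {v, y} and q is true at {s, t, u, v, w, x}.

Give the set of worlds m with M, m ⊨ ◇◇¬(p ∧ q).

s: successors {u, v, y}; ◇¬(p ∧ q) there: u:T, v:T, y:T. ✓
t: successors {x, y}; ◇¬(p ∧ q) there: x:T, y:T. ✓
u: successors {s, t, u, y}; ◇¬(p ∧ q) there: s:T, t:T, u:T, y:T. ✓
v: successors {t, w, x, y}; ◇¬(p ∧ q) there: t:T, w:T, x:T, y:T. ✓
w: successors {s, u, w, x, y}; ◇¬(p ∧ q) there: s:T, u:T, w:T, x:T, y:T. ✓
x: successors {x}; ◇¬(p ∧ q) there: x:T. ✓
y: successors {t, x}; ◇¬(p ∧ q) there: t:T, x:T. ✓

{s, t, u, v, w, x, y}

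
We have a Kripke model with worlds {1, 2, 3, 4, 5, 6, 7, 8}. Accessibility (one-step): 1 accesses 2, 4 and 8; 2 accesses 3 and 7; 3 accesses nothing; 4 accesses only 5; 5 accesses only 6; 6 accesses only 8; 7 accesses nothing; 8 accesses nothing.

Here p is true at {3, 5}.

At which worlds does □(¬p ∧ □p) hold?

{3, 6, 7, 8}

1: successors {2, 4, 8}; ¬p ∧ □p there: 2:F, 4:T, 8:T. ✗
2: successors {3, 7}; ¬p ∧ □p there: 3:F, 7:T. ✗
3: no successors, so □(¬p ∧ □p) holds vacuously. ✓
4: successors {5}; ¬p ∧ □p there: 5:F. ✗
5: successors {6}; ¬p ∧ □p there: 6:F. ✗
6: successors {8}; ¬p ∧ □p there: 8:T. ✓
7: no successors, so □(¬p ∧ □p) holds vacuously. ✓
8: no successors, so □(¬p ∧ □p) holds vacuously. ✓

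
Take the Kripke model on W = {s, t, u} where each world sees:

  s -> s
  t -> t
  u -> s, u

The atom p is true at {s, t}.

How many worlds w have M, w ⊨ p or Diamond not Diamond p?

2

s: p is T, Diamond not Diamond p is F. ✓
t: p is T, Diamond not Diamond p is F. ✓
u: p is F, Diamond not Diamond p is F. ✗
Satisfying worlds: {s, t}.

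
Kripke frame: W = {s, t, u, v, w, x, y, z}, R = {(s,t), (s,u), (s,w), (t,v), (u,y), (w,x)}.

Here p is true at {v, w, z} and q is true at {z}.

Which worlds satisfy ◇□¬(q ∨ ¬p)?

{s, t, u, w}

s: successors {t, u, w}; □¬(q ∨ ¬p) there: t:T, u:F, w:F. ✓
t: successors {v}; □¬(q ∨ ¬p) there: v:T. ✓
u: successors {y}; □¬(q ∨ ¬p) there: y:T. ✓
v: no successors, so ◇□¬(q ∨ ¬p) fails. ✗
w: successors {x}; □¬(q ∨ ¬p) there: x:T. ✓
x: no successors, so ◇□¬(q ∨ ¬p) fails. ✗
y: no successors, so ◇□¬(q ∨ ¬p) fails. ✗
z: no successors, so ◇□¬(q ∨ ¬p) fails. ✗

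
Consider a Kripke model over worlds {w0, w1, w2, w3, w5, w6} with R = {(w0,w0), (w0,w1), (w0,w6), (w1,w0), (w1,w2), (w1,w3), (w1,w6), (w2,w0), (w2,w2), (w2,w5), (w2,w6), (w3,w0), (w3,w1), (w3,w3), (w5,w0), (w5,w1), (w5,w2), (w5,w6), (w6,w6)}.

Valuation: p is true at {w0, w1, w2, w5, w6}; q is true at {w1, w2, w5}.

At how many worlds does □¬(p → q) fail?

5

w0: successors {w0, w1, w6}; ¬(p → q) there: w0:T, w1:F, w6:T. ✗
w1: successors {w0, w2, w3, w6}; ¬(p → q) there: w0:T, w2:F, w3:F, w6:T. ✗
w2: successors {w0, w2, w5, w6}; ¬(p → q) there: w0:T, w2:F, w5:F, w6:T. ✗
w3: successors {w0, w1, w3}; ¬(p → q) there: w0:T, w1:F, w3:F. ✗
w5: successors {w0, w1, w2, w6}; ¬(p → q) there: w0:T, w1:F, w2:F, w6:T. ✗
w6: successors {w6}; ¬(p → q) there: w6:T. ✓
Satisfying worlds: {w6}.
So □¬(p → q) fails at the other 5 worlds.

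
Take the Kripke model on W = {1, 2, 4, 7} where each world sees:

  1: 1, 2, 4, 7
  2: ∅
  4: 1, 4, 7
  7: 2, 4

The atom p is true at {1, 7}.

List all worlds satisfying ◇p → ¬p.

1: ◇p is T, ¬p is F. ✗
2: ◇p is F, ¬p is T. ✓
4: ◇p is T, ¬p is T. ✓
7: ◇p is F, ¬p is F. ✓

{2, 4, 7}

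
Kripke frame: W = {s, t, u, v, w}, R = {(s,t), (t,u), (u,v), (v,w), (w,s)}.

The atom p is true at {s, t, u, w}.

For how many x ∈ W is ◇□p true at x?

4

s: successors {t}; □p there: t:T. ✓
t: successors {u}; □p there: u:F. ✗
u: successors {v}; □p there: v:T. ✓
v: successors {w}; □p there: w:T. ✓
w: successors {s}; □p there: s:T. ✓
Satisfying worlds: {s, u, v, w}.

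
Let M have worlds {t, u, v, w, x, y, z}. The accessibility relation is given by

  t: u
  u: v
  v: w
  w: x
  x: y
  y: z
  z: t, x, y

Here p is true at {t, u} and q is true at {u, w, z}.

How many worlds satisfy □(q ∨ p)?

3

t: successors {u}; q ∨ p there: u:T. ✓
u: successors {v}; q ∨ p there: v:F. ✗
v: successors {w}; q ∨ p there: w:T. ✓
w: successors {x}; q ∨ p there: x:F. ✗
x: successors {y}; q ∨ p there: y:F. ✗
y: successors {z}; q ∨ p there: z:T. ✓
z: successors {t, x, y}; q ∨ p there: t:T, x:F, y:F. ✗
Satisfying worlds: {t, v, y}.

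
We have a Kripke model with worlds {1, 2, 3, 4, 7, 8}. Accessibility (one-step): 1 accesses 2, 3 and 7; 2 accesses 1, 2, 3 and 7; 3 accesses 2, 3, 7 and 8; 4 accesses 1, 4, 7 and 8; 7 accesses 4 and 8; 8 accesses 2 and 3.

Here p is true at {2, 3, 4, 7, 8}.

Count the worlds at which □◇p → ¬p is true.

1

1: □◇p is T, ¬p is T. ✓
2: □◇p is T, ¬p is F. ✗
3: □◇p is T, ¬p is F. ✗
4: □◇p is T, ¬p is F. ✗
7: □◇p is T, ¬p is F. ✗
8: □◇p is T, ¬p is F. ✗
Satisfying worlds: {1}.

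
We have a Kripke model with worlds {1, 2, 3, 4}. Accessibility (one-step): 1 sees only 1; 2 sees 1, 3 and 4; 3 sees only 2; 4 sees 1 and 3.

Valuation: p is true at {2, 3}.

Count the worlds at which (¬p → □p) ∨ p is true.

2

1: ¬p → □p is F, p is F. ✗
2: ¬p → □p is T, p is T. ✓
3: ¬p → □p is T, p is T. ✓
4: ¬p → □p is F, p is F. ✗
Satisfying worlds: {2, 3}.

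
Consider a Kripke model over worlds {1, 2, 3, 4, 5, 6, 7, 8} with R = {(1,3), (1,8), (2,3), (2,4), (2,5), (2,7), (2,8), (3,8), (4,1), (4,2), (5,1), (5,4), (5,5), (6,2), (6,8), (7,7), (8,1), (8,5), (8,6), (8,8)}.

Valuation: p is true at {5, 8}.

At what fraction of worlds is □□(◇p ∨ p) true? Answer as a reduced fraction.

1/4

1: successors {3, 8}; □(◇p ∨ p) there: 3:T, 8:T. ✓
2: successors {3, 4, 5, 7, 8}; □(◇p ∨ p) there: 3:T, 4:T, 5:F, 7:F, 8:T. ✗
3: successors {8}; □(◇p ∨ p) there: 8:T. ✓
4: successors {1, 2}; □(◇p ∨ p) there: 1:T, 2:F. ✗
5: successors {1, 4, 5}; □(◇p ∨ p) there: 1:T, 4:T, 5:F. ✗
6: successors {2, 8}; □(◇p ∨ p) there: 2:F, 8:T. ✗
7: successors {7}; □(◇p ∨ p) there: 7:F. ✗
8: successors {1, 5, 6, 8}; □(◇p ∨ p) there: 1:T, 5:F, 6:T, 8:T. ✗
That's 2 of 8 worlds, so 2/8 = 1/4.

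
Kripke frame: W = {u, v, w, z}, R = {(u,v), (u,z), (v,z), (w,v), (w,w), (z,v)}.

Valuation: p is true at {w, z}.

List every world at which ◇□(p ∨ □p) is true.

u: successors {v, z}; □(p ∨ □p) there: v:T, z:T. ✓
v: successors {z}; □(p ∨ □p) there: z:T. ✓
w: successors {v, w}; □(p ∨ □p) there: v:T, w:T. ✓
z: successors {v}; □(p ∨ □p) there: v:T. ✓

{u, v, w, z}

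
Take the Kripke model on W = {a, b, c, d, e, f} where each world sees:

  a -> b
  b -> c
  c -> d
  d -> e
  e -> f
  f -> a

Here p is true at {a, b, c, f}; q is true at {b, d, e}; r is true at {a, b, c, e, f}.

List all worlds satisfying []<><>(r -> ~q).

a: successors {b}; <><>(r -> ~q) there: b:T. ✓
b: successors {c}; <><>(r -> ~q) there: c:F. ✗
c: successors {d}; <><>(r -> ~q) there: d:T. ✓
d: successors {e}; <><>(r -> ~q) there: e:T. ✓
e: successors {f}; <><>(r -> ~q) there: f:F. ✗
f: successors {a}; <><>(r -> ~q) there: a:T. ✓

{a, c, d, f}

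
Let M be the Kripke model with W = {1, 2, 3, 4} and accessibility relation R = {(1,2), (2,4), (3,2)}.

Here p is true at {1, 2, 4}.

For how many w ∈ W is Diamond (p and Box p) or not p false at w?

1: Diamond (p and Box p) is T, not p is F. ✓
2: Diamond (p and Box p) is T, not p is F. ✓
3: Diamond (p and Box p) is T, not p is T. ✓
4: Diamond (p and Box p) is F, not p is F. ✗
Satisfying worlds: {1, 2, 3}.
So Diamond (p and Box p) or not p fails at the other 1 world.

1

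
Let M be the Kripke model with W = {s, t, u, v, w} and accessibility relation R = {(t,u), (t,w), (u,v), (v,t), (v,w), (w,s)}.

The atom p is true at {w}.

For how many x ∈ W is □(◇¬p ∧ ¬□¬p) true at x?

2

s: no successors, so □(◇¬p ∧ ¬□¬p) holds vacuously. ✓
t: successors {u, w}; ◇¬p ∧ ¬□¬p there: u:F, w:F. ✗
u: successors {v}; ◇¬p ∧ ¬□¬p there: v:T. ✓
v: successors {t, w}; ◇¬p ∧ ¬□¬p there: t:T, w:F. ✗
w: successors {s}; ◇¬p ∧ ¬□¬p there: s:F. ✗
Satisfying worlds: {s, u}.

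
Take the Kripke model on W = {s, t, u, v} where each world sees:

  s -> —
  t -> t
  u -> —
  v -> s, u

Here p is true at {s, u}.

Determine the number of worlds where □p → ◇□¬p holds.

2

s: □p is T, ◇□¬p is F. ✗
t: □p is F, ◇□¬p is T. ✓
u: □p is T, ◇□¬p is F. ✗
v: □p is T, ◇□¬p is T. ✓
Satisfying worlds: {t, v}.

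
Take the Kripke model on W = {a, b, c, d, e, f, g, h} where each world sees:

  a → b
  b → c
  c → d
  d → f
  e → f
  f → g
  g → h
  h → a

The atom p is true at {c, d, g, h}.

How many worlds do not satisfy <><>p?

3

a: successors {b}; <>p there: b:T. ✓
b: successors {c}; <>p there: c:T. ✓
c: successors {d}; <>p there: d:F. ✗
d: successors {f}; <>p there: f:T. ✓
e: successors {f}; <>p there: f:T. ✓
f: successors {g}; <>p there: g:T. ✓
g: successors {h}; <>p there: h:F. ✗
h: successors {a}; <>p there: a:F. ✗
Satisfying worlds: {a, b, d, e, f}.
So <><>p fails at the other 3 worlds.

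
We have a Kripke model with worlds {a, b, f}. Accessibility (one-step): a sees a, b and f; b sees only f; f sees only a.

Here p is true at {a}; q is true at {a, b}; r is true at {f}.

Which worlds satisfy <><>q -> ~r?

{a, b}

a: <><>q is T, ~r is T. ✓
b: <><>q is T, ~r is T. ✓
f: <><>q is T, ~r is F. ✗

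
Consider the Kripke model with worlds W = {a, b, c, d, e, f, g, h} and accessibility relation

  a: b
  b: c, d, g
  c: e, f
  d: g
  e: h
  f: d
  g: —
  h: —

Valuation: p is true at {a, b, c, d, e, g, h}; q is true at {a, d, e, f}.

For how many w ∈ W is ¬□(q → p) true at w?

a: □(q → p) is T. ✗
b: □(q → p) is T. ✗
c: □(q → p) is F. ✓
d: □(q → p) is T. ✗
e: □(q → p) is T. ✗
f: □(q → p) is T. ✗
g: □(q → p) is T. ✗
h: □(q → p) is T. ✗
Satisfying worlds: {c}.

1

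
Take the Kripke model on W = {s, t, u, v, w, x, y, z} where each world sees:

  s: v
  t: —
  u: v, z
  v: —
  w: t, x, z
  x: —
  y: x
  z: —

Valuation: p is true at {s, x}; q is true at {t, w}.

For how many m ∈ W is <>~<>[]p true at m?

4

s: successors {v}; ~<>[]p there: v:T. ✓
t: no successors, so <>~<>[]p fails. ✗
u: successors {v, z}; ~<>[]p there: v:T, z:T. ✓
v: no successors, so <>~<>[]p fails. ✗
w: successors {t, x, z}; ~<>[]p there: t:T, x:T, z:T. ✓
x: no successors, so <>~<>[]p fails. ✗
y: successors {x}; ~<>[]p there: x:T. ✓
z: no successors, so <>~<>[]p fails. ✗
Satisfying worlds: {s, u, w, y}.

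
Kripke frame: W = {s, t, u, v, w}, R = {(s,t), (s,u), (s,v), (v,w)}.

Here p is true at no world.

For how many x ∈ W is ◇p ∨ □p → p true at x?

s: ◇p ∨ □p is F, p is F. ✓
t: ◇p ∨ □p is T, p is F. ✗
u: ◇p ∨ □p is T, p is F. ✗
v: ◇p ∨ □p is F, p is F. ✓
w: ◇p ∨ □p is T, p is F. ✗
Satisfying worlds: {s, v}.

2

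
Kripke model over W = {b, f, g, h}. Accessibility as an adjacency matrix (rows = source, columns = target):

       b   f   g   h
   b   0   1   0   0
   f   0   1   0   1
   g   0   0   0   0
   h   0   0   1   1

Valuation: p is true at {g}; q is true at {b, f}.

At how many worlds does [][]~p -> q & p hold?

b: [][]~p is T, q & p is F. ✗
f: [][]~p is F, q & p is F. ✓
g: [][]~p is T, q & p is F. ✗
h: [][]~p is F, q & p is F. ✓
Satisfying worlds: {f, h}.

2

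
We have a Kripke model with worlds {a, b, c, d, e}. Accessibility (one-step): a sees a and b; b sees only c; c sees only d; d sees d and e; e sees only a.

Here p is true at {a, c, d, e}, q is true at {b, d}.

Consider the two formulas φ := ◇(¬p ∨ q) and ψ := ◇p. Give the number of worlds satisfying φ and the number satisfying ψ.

For ◇(¬p ∨ q):
a: successors {a, b}; ¬p ∨ q there: a:F, b:T. ✓
b: successors {c}; ¬p ∨ q there: c:F. ✗
c: successors {d}; ¬p ∨ q there: d:T. ✓
d: successors {d, e}; ¬p ∨ q there: d:T, e:F. ✓
e: successors {a}; ¬p ∨ q there: a:F. ✗
— 3 worlds.
For ◇p:
a: successors {a, b}; p there: a:T, b:F. ✓
b: successors {c}; p there: c:T. ✓
c: successors {d}; p there: d:T. ✓
d: successors {d, e}; p there: d:T, e:T. ✓
e: successors {a}; p there: a:T. ✓
— 5 worlds.

3 and 5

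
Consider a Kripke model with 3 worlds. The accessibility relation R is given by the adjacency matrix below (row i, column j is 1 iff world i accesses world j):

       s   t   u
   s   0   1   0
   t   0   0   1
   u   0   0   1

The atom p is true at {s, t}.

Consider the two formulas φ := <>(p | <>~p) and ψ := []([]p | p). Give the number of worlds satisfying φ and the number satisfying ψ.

3 and 1

For <>(p | <>~p):
s: successors {t}; p | <>~p there: t:T. ✓
t: successors {u}; p | <>~p there: u:T. ✓
u: successors {u}; p | <>~p there: u:T. ✓
— 3 worlds.
For []([]p | p):
s: successors {t}; []p | p there: t:T. ✓
t: successors {u}; []p | p there: u:F. ✗
u: successors {u}; []p | p there: u:F. ✗
— 1 world.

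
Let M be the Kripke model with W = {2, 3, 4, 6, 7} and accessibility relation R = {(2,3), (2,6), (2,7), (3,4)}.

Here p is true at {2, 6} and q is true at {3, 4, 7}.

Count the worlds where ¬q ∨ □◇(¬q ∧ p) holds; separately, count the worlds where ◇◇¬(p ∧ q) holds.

4 and 1

For ¬q ∨ □◇(¬q ∧ p):
2: ¬q is T, □◇(¬q ∧ p) is F. ✓
3: ¬q is F, □◇(¬q ∧ p) is F. ✗
4: ¬q is F, □◇(¬q ∧ p) is T. ✓
6: ¬q is T, □◇(¬q ∧ p) is T. ✓
7: ¬q is F, □◇(¬q ∧ p) is T. ✓
— 4 worlds.
For ◇◇¬(p ∧ q):
2: successors {3, 6, 7}; ◇¬(p ∧ q) there: 3:T, 6:F, 7:F. ✓
3: successors {4}; ◇¬(p ∧ q) there: 4:F. ✗
4: no successors, so ◇◇¬(p ∧ q) fails. ✗
6: no successors, so ◇◇¬(p ∧ q) fails. ✗
7: no successors, so ◇◇¬(p ∧ q) fails. ✗
— 1 world.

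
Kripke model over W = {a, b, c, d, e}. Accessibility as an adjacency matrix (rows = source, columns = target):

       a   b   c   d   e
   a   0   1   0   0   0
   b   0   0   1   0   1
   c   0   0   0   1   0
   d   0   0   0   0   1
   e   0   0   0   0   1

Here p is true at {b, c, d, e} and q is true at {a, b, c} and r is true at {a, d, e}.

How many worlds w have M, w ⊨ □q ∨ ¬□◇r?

1

a: □q is T, ¬□◇r is F. ✓
b: □q is F, ¬□◇r is F. ✗
c: □q is F, ¬□◇r is F. ✗
d: □q is F, ¬□◇r is F. ✗
e: □q is F, ¬□◇r is F. ✗
Satisfying worlds: {a}.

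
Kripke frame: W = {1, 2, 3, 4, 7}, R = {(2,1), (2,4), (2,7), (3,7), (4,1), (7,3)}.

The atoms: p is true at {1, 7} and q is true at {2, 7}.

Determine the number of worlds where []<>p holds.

1: no successors, so []<>p holds vacuously. ✓
2: successors {1, 4, 7}; <>p there: 1:F, 4:T, 7:F. ✗
3: successors {7}; <>p there: 7:F. ✗
4: successors {1}; <>p there: 1:F. ✗
7: successors {3}; <>p there: 3:T. ✓
Satisfying worlds: {1, 7}.

2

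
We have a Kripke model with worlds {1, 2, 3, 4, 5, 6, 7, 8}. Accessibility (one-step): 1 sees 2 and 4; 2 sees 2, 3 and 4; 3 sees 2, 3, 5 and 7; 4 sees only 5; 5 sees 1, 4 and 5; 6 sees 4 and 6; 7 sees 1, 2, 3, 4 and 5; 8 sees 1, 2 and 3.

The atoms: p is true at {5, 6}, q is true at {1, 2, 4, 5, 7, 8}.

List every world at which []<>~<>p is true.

{3, 4, 8}

1: successors {2, 4}; <>~<>p there: 2:T, 4:F. ✗
2: successors {2, 3, 4}; <>~<>p there: 2:T, 3:T, 4:F. ✗
3: successors {2, 3, 5, 7}; <>~<>p there: 2:T, 3:T, 5:T, 7:T. ✓
4: successors {5}; <>~<>p there: 5:T. ✓
5: successors {1, 4, 5}; <>~<>p there: 1:T, 4:F, 5:T. ✗
6: successors {4, 6}; <>~<>p there: 4:F, 6:F. ✗
7: successors {1, 2, 3, 4, 5}; <>~<>p there: 1:T, 2:T, 3:T, 4:F, 5:T. ✗
8: successors {1, 2, 3}; <>~<>p there: 1:T, 2:T, 3:T. ✓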